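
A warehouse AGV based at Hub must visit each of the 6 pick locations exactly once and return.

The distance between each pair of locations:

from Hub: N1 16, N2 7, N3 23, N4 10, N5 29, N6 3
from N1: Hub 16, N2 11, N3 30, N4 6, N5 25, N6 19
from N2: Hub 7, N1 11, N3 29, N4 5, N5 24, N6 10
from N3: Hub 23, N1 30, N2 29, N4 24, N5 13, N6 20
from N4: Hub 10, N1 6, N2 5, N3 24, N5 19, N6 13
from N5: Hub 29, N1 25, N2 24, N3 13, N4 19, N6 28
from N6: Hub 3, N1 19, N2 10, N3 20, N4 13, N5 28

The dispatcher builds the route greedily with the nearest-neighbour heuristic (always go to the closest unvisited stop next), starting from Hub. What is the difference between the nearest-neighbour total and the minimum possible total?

From Hub: N6=3, N2=7, N4=10, N1=16, N3=23, N5=29 → choose N6 (3).
From N6: N2=10, N4=13, N1=19, N3=20, N5=28 → choose N2 (10).
From N2: N4=5, N1=11, N5=24, N3=29 → choose N4 (5).
From N4: N1=6, N5=19, N3=24 → choose N1 (6).
From N1: N5=25, N3=30 → choose N5 (25).
From N5: N3=13 → choose N3 (13).
NN route Hub → N6 → N2 → N4 → N1 → N5 → N3 → Hub costs 85.
Optimal: Hub → N2 → N1 → N4 → N5 → N3 → N6 → Hub costs 79 (by enumerating all 360 distinct tours).
Excess = 85 − 79 = 6.

6 longer than the optimal tour.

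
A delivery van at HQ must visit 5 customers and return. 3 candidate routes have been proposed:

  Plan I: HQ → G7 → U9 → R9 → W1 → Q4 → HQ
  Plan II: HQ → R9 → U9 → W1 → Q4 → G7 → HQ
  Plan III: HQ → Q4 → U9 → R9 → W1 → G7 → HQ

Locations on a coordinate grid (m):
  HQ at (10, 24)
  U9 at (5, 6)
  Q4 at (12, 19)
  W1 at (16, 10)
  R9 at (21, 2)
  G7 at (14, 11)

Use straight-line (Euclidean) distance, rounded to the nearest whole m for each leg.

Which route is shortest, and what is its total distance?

61 m — Plan III is the shortest.

Plan I: 14 + 10 + 16 + 9 + 10 + 5 = 64
Plan II: 25 + 16 + 12 + 10 + 8 + 14 = 85
Plan III: 5 + 15 + 16 + 9 + 2 + 14 = 61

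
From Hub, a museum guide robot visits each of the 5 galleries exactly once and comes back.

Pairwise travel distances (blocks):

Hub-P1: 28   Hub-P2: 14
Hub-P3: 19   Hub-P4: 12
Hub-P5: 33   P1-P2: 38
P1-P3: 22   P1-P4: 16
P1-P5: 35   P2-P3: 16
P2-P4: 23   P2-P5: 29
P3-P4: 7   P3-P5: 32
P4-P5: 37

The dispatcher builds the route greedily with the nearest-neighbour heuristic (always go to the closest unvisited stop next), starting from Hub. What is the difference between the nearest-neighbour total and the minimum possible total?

Excess over optimum: 8 blocks.

From Hub: P4=12, P2=14, P3=19, P1=28, P5=33 → choose P4 (12).
From P4: P3=7, P1=16, P2=23, P5=37 → choose P3 (7).
From P3: P2=16, P1=22, P5=32 → choose P2 (16).
From P2: P5=29, P1=38 → choose P5 (29).
From P5: P1=35 → choose P1 (35).
NN route Hub → P4 → P3 → P2 → P5 → P1 → Hub costs 127.
Optimal: Hub → P2 → P5 → P1 → P3 → P4 → Hub costs 119 (by enumerating all 60 distinct tours).
Excess = 127 − 119 = 8.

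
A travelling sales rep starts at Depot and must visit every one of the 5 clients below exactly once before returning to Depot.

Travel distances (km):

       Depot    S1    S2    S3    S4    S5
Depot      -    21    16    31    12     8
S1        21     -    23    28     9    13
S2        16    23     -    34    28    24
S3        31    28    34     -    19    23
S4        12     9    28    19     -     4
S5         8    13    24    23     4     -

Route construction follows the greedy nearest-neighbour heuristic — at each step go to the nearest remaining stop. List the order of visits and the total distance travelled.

From Depot: distances to unvisited — S5=8, S4=12, S2=16, S1=21, S3=31. Nearest is S5 (8).
From S5: distances to unvisited — S4=4, S1=13, S3=23, S2=24. Nearest is S4 (4).
From S4: distances to unvisited — S1=9, S3=19, S2=28. Nearest is S1 (9).
From S1: distances to unvisited — S2=23, S3=28. Nearest is S2 (23).
From S2: distances to unvisited — S3=34. Nearest is S3 (34).
Return S3→Depot: 31.
Total = 8 + 4 + 9 + 23 + 34 + 31 = 109.

Nearest-neighbour total = 109 km; route Depot → S5 → S4 → S1 → S2 → S3 → Depot.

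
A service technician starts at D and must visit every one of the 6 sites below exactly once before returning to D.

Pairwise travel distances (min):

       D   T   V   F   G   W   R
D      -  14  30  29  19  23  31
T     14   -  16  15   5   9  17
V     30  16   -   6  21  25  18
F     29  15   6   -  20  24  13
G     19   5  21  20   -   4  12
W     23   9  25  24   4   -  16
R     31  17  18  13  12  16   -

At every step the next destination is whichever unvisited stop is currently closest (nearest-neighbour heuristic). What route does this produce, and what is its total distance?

D → [T:14 / G:19 / W:23 / F:29 / V:30 / R:31] → T (14)
T → [G:5 / W:9 / F:15 / V:16 / R:17] → G (5)
G → [W:4 / R:12 / F:20 / V:21] → W (4)
W → [R:16 / F:24 / V:25] → R (16)
R → [F:13 / V:18] → F (13)
F → [V:6] → V (6)
Return V→D: 30.
Total = 14 + 5 + 4 + 16 + 13 + 6 + 30 = 88.

88 min along D → T → G → W → R → F → V → D.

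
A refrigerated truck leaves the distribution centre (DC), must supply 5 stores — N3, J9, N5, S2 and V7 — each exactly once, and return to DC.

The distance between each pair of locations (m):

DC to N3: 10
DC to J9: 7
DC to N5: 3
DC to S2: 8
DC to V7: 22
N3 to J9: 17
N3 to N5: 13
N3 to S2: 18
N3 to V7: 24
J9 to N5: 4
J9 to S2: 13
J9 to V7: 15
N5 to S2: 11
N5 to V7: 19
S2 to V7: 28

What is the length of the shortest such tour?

With 5 stops there are 5!/2 = 60 distinct round trips (a route and its reverse cost the same).
DC→N3→J9→N5→S2→V7→DC: 10+17+4+11+28+22 = 92
DC→N3→J9→N5→V7→S2→DC: 10+17+4+19+28+8 = 86
DC→N3→J9→S2→N5→V7→DC: 10+17+13+11+19+22 = 92
DC→N3→J9→S2→V7→N5→DC: 10+17+13+28+19+3 = 90
DC→N3→J9→V7→N5→S2→DC: 10+17+15+19+11+8 = 80
DC→N3→J9→V7→S2→N5→DC: 10+17+15+28+11+3 = 84
DC→N3→N5→J9→S2→V7→DC: 10+13+4+13+28+22 = 90
DC→N3→N5→J9→V7→S2→DC: 10+13+4+15+28+8 = 78
DC→N3→N5→S2→J9→V7→DC: 10+13+11+13+15+22 = 84
DC→N3→N5→S2→V7→J9→DC: 10+13+11+28+15+7 = 84
DC→N3→N5→V7→J9→S2→DC: 10+13+19+15+13+8 = 78
DC→N3→N5→V7→S2→J9→DC: 10+13+19+28+13+7 = 90
DC→N3→S2→J9→N5→V7→DC: 10+18+13+4+19+22 = 86
DC→N3→S2→J9→V7→N5→DC: 10+18+13+15+19+3 = 78
… (46 more)
DC→N3→V7→J9→N5→S2→DC: 10+24+15+4+11+8 = 72  ← best
The minimum is 72.
One optimal route: DC → N3 → V7 → J9 → N5 → S2 → DC (or its reverse).

72 m — the shortest possible round trip.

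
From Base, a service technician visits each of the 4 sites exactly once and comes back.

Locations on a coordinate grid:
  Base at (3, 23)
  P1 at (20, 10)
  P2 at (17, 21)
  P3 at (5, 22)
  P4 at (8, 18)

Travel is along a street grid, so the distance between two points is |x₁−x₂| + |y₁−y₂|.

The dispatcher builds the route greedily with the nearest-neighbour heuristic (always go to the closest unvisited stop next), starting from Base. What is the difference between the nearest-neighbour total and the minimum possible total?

From Base: P3=3, P4=10, P2=16, P1=30 → choose P3 (3).
From P3: P4=7, P2=13, P1=27 → choose P4 (7).
From P4: P2=12, P1=20 → choose P2 (12).
From P2: P1=14 → choose P1 (14).
NN route Base → P3 → P4 → P2 → P1 → Base costs 66.
Optimal: Base → P2 → P1 → P4 → P3 → Base costs 60 (by enumerating all 12 distinct tours).
Excess = 66 − 60 = 6.

The nearest-neighbour route is 6 longer than optimal.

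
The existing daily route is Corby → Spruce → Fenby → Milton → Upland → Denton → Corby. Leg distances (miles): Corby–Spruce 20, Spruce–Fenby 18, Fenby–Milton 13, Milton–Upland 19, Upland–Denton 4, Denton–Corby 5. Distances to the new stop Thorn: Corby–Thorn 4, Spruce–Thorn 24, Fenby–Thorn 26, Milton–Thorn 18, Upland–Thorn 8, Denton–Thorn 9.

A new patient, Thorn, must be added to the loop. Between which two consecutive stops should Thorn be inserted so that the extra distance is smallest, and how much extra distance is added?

Insertion cost between consecutive stops i–j is d(i,Thorn) + d(Thorn,j) − d(i,j):
  between Corby and Spruce: 4 + 24 − 20 = 8
  between Spruce and Fenby: 24 + 26 − 18 = 32
  between Fenby and Milton: 26 + 18 − 13 = 31
  between Milton and Upland: 18 + 8 − 19 = 7
  between Upland and Denton: 8 + 9 − 4 = 13
  between Denton and Corby: 9 + 4 − 5 = 8
Cheapest insertion is between Milton and Upland, adding 7.
New total = 79 + 7 = 86.

+7 miles — insert Thorn between Milton and Upland.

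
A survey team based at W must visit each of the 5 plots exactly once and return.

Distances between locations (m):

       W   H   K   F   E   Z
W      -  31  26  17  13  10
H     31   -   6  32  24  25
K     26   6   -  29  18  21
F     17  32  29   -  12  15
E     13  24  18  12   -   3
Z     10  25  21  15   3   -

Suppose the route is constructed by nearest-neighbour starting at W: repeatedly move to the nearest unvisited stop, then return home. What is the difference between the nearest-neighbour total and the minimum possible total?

W: Z=10, E=13, F=17, K=26, H=31 ⇒ Z
Z: E=3, F=15, K=21, H=25 ⇒ E
E: F=12, K=18, H=24 ⇒ F
F: K=29, H=32 ⇒ K
K: H=6 ⇒ H
NN route W → Z → E → F → K → H → W costs 91.
Optimal: W → F → H → K → E → Z → W costs 86 (by enumerating all 60 distinct tours).
Excess = 91 − 86 = 5.

5 m longer than the optimal tour.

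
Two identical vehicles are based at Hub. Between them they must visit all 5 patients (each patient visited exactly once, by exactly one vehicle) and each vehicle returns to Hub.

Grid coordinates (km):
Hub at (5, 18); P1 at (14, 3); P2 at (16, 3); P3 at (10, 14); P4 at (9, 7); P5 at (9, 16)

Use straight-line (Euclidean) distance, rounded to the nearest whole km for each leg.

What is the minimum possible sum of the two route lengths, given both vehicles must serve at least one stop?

Try each way of splitting the stops between the two vehicles (each non-empty) and, for each split, find the best tour for each vehicle:
  {P1} + {P2, P3, P4, P5}: 34 + 39 = 73
  {P2} + {P1, P3, P4, P5}: 38 + 36 = 74
  {P1, P2} + {P3, P4, P5}: 38 + 25 = 63
  {P3} + {P1, P2, P4, P5}: 12 + 39 = 51
  {P1, P3} + {P2, P4, P5}: 35 + 39 = 74
  {P2, P3} + {P1, P4, P5}: 38 + 36 = 74
  … (15 splits in total)
  {P1, P2, P3, P4} + {P5}: 39 + 8 = 47  ← best
Best: vehicle 1 Hub → P3 → P2 → P1 → P4 → Hub = 39; vehicle 2 Hub → P5 → Hub = 8; combined 47.

47 km — the smallest possible combined total.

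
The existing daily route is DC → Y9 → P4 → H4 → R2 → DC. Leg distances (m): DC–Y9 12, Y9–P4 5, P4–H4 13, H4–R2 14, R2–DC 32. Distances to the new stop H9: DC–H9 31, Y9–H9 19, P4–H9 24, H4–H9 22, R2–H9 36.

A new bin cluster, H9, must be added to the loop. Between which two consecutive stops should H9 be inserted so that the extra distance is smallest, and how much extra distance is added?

Adding 33 m by placing H9 on the P4–H4 leg.

Insertion cost between consecutive stops i–j is d(i,H9) + d(H9,j) − d(i,j):
  between DC and Y9: 31 + 19 − 12 = 38
  between Y9 and P4: 19 + 24 − 5 = 38
  between P4 and H4: 24 + 22 − 13 = 33
  between H4 and R2: 22 + 36 − 14 = 44
  between R2 and DC: 36 + 31 − 32 = 35
Cheapest insertion is between P4 and H4, adding 33.
New total = 76 + 33 = 109.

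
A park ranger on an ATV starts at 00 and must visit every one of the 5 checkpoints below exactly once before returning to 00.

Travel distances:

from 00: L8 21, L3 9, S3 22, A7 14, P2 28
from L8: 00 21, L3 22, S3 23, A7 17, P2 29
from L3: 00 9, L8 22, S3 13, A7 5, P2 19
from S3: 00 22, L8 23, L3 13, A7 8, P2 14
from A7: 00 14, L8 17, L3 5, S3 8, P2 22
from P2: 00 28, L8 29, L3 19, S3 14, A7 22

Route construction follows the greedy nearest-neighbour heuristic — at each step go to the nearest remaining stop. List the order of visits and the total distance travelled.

From 00: distances to unvisited — L3=9, A7=14, L8=21, S3=22, P2=28. Nearest is L3 (9).
From L3: distances to unvisited — A7=5, S3=13, P2=19, L8=22. Nearest is A7 (5).
From A7: distances to unvisited — S3=8, L8=17, P2=22. Nearest is S3 (8).
From S3: distances to unvisited — P2=14, L8=23. Nearest is P2 (14).
From P2: distances to unvisited — L8=29. Nearest is L8 (29).
Return L8→00: 21.
Total = 9 + 5 + 8 + 14 + 29 + 21 = 86.

Nearest-neighbour total = 86; route 00 → L3 → A7 → S3 → P2 → L8 → 00.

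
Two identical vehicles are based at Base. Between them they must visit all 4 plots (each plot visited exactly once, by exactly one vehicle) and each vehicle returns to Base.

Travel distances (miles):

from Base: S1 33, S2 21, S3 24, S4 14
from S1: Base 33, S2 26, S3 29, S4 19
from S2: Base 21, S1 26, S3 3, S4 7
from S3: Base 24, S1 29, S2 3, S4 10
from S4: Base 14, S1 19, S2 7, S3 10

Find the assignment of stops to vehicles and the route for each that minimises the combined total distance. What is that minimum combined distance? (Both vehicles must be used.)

Try each way of splitting the stops between the two vehicles (each non-empty) and, for each split, find the best tour for each vehicle:
  {S1} + {S2, S3, S4}: 66 + 48 = 114
  {S2} + {S1, S3, S4}: 42 + 86 = 128
  {S1, S2} + {S3, S4}: 80 + 48 = 128
  {S3} + {S1, S2, S4}: 48 + 80 = 128
  {S1, S3} + {S2, S4}: 86 + 42 = 128
  {S2, S3} + {S1, S4}: 48 + 66 = 114
  … (7 splits in total)
Best: vehicle 1 Base → S1 → Base = 66; vehicle 2 Base → S2 → S3 → S4 → Base = 48; combined 114.

114 miles — the smallest possible combined total.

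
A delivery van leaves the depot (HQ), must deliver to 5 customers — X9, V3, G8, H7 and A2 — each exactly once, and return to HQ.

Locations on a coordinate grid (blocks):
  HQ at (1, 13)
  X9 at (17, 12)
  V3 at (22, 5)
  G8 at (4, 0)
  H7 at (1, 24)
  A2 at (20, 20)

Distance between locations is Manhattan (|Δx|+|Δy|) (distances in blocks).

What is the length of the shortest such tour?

96 blocks — the shortest possible round trip.

HQ - X9 - V3 - G8 - H7 - A2 - HQ: 17+12+23+27+23+26 = 128
HQ - X9 - V3 - G8 - A2 - H7 - HQ: 17+12+23+36+23+11 = 122
HQ - X9 - V3 - H7 - G8 - A2 - HQ: 17+12+40+27+36+26 = 158
HQ - X9 - V3 - H7 - A2 - G8 - HQ: 17+12+40+23+36+16 = 144
HQ - X9 - V3 - A2 - G8 - H7 - HQ: 17+12+17+36+27+11 = 120
HQ - X9 - V3 - A2 - H7 - G8 - HQ: 17+12+17+23+27+16 = 112
HQ - X9 - G8 - V3 - H7 - A2 - HQ: 17+25+23+40+23+26 = 154
HQ - X9 - G8 - V3 - A2 - H7 - HQ: 17+25+23+17+23+11 = 116
HQ - X9 - G8 - H7 - V3 - A2 - HQ: 17+25+27+40+17+26 = 152
HQ - X9 - G8 - H7 - A2 - V3 - HQ: 17+25+27+23+17+29 = 138
HQ - X9 - G8 - A2 - V3 - H7 - HQ: 17+25+36+17+40+11 = 146
HQ - X9 - G8 - A2 - H7 - V3 - HQ: 17+25+36+23+40+29 = 170
HQ - X9 - H7 - V3 - G8 - A2 - HQ: 17+28+40+23+36+26 = 170
HQ - X9 - H7 - V3 - A2 - G8 - HQ: 17+28+40+17+36+16 = 154
… (46 more)
HQ - G8 - V3 - X9 - A2 - H7 - HQ: 16+23+12+11+23+11 = 96  ← best
The minimum is 96.
One optimal route: HQ → G8 → V3 → X9 → A2 → H7 → HQ (or its reverse).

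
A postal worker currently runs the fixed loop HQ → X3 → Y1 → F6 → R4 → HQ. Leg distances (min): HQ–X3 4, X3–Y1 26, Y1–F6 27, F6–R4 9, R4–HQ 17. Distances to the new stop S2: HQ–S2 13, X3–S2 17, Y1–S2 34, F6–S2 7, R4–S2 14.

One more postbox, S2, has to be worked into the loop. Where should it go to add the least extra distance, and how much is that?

Minimum extra distance: 10 min, inserting S2 between R4 and HQ.

Insertion cost between consecutive stops i–j is d(i,S2) + d(S2,j) − d(i,j):
  between HQ and X3: 13 + 17 − 4 = 26
  between X3 and Y1: 17 + 34 − 26 = 25
  between Y1 and F6: 34 + 7 − 27 = 14
  between F6 and R4: 7 + 14 − 9 = 12
  between R4 and HQ: 14 + 13 − 17 = 10
Cheapest insertion is between R4 and HQ, adding 10.
New total = 83 + 10 = 93.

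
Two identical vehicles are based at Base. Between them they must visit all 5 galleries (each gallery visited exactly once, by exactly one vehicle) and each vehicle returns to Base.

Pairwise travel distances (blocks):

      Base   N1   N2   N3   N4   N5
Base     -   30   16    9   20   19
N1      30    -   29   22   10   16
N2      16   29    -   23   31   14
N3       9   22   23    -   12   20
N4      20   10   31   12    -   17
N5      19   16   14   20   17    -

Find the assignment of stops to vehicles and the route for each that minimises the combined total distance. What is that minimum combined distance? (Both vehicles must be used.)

Try each way of splitting the stops between the two vehicles (each non-empty) and, for each split, find the best tour for each vehicle:
  {N1} + {N2, N3, N4, N5}: 60 + 68 = 128
  {N2} + {N1, N3, N4, N5}: 32 + 66 = 98
  {N1, N2} + {N3, N4, N5}: 75 + 57 = 132
  {N3} + {N1, N2, N4, N5}: 18 + 76 = 94
  {N1, N3} + {N2, N4, N5}: 61 + 67 = 128
  {N2, N3} + {N1, N4, N5}: 48 + 65 = 113
  … (15 splits in total)
Best: vehicle 1 Base → N3 → Base = 18; vehicle 2 Base → N2 → N5 → N1 → N4 → Base = 76; combined 94.

Minimum combined distance: 94 blocks.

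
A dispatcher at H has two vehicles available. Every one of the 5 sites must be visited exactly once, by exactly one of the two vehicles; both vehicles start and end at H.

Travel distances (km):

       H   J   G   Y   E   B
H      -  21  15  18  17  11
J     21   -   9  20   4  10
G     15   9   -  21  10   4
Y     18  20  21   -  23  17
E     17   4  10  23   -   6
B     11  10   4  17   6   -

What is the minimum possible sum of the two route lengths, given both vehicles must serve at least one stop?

Minimum combined distance: 81 km.

There are 2^4 − 1 = 15 ways to divide the 5 stops into two non-empty groups. For each, the best each vehicle can do is its own shortest tour through its group:
  {J} + {G, Y, E, B}: 42 + 66 = 108
  {G} + {J, Y, E, B}: 30 + 59 = 89
  {J, G} + {Y, E, B}: 45 + 58 = 103
  {Y} + {J, G, E, B}: 36 + 45 = 81
  {J, Y} + {G, E, B}: 59 + 42 = 101
  {G, Y} + {J, E, B}: 54 + 42 = 96
  … (15 splits in total)
Best: vehicle 1 H → Y → H = 36; vehicle 2 H → G → J → E → B → H = 45; combined 81.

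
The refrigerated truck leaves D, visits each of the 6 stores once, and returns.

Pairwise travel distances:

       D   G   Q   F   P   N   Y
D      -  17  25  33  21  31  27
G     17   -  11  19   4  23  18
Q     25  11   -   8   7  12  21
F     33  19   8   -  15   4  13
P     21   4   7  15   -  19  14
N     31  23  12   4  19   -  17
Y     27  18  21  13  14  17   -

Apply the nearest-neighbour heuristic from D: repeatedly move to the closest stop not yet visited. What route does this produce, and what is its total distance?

Total distance 84 via the nearest-neighbour route D → G → P → Q → F → N → Y → D.

At D the remaining stops are G 17, P 21, Q 25, Y 27, N 31, F 33; go to G.
At G the remaining stops are P 4, Q 11, Y 18, F 19, N 23; go to P.
At P the remaining stops are Q 7, Y 14, F 15, N 19; go to Q.
At Q the remaining stops are F 8, N 12, Y 21; go to F.
At F the remaining stops are N 4, Y 13; go to N.
At N the remaining stops are Y 17; go to Y.
Return Y→D: 27.
Total = 17 + 4 + 7 + 8 + 4 + 17 + 27 = 84.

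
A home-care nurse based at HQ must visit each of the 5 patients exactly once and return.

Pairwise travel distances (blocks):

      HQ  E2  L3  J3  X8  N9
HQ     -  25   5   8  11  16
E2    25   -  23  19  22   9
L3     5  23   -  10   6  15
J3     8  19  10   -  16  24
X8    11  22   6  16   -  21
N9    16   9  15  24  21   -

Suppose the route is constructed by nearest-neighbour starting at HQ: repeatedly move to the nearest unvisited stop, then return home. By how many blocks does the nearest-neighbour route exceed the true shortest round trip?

3 blocks longer than the optimal tour.

From HQ: L3=5, J3=8, X8=11, N9=16, E2=25 → choose L3 (5).
From L3: X8=6, J3=10, N9=15, E2=23 → choose X8 (6).
From X8: J3=16, N9=21, E2=22 → choose J3 (16).
From J3: E2=19, N9=24 → choose E2 (19).
From E2: N9=9 → choose N9 (9).
NN route HQ → L3 → X8 → J3 → E2 → N9 → HQ costs 71.
Optimal: HQ → L3 → X8 → N9 → E2 → J3 → HQ costs 68 (by enumerating all 60 distinct tours).
Excess = 71 − 68 = 3.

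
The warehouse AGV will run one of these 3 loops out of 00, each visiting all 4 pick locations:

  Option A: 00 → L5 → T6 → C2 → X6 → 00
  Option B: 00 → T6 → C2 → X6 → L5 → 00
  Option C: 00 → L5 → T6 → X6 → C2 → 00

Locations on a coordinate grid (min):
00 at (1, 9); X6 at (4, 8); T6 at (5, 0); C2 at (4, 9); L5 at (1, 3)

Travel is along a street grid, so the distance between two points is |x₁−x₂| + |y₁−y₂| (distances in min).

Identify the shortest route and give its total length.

Option A: 6 + 7 + 10 + 1 + 4 = 28
Option B: 13 + 10 + 1 + 8 + 6 = 38
Option C: 6 + 7 + 9 + 1 + 3 = 26

Shortest is Option C, total 26 min.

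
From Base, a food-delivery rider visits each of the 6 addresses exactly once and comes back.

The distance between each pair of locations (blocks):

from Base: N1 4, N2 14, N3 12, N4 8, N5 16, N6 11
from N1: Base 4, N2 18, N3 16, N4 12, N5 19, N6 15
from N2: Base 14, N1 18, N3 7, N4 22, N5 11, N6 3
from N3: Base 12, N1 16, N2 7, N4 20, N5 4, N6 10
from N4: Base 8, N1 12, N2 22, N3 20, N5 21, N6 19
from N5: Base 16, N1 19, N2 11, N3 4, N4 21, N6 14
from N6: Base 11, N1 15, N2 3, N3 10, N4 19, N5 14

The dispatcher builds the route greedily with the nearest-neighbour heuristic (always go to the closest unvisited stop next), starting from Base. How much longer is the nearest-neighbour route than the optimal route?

3 blocks longer than the optimal tour.

Base: N1=4, N4=8, N6=11, N3=12, N2=14, N5=16 ⇒ N1
N1: N4=12, N6=15, N3=16, N2=18, N5=19 ⇒ N4
N4: N6=19, N3=20, N5=21, N2=22 ⇒ N6
N6: N2=3, N3=10, N5=14 ⇒ N2
N2: N3=7, N5=11 ⇒ N3
N3: N5=4 ⇒ N5
NN route Base → N1 → N4 → N6 → N2 → N3 → N5 → Base costs 65.
Optimal: Base → N1 → N4 → N5 → N3 → N2 → N6 → Base costs 62 (by enumerating all 360 distinct tours).
Excess = 65 − 62 = 3.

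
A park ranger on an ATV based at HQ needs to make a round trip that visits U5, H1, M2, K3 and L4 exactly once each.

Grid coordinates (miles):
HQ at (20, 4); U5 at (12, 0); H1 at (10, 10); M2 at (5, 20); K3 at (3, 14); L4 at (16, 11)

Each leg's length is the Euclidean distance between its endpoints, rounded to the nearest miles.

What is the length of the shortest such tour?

Minimum total distance: 55 miles.

With 5 stops there are 5!/2 = 60 distinct round trips (a route and its reverse cost the same).
HQ-U5-H1-M2-K3-L4-HQ: 9+10+11+6+13+8 = 57
HQ-U5-H1-M2-L4-K3-HQ: 9+10+11+14+13+20 = 77
HQ-U5-H1-K3-M2-L4-HQ: 9+10+8+6+14+8 = 55
HQ-U5-H1-K3-L4-M2-HQ: 9+10+8+13+14+22 = 76
HQ-U5-H1-L4-M2-K3-HQ: 9+10+6+14+6+20 = 65
HQ-U5-H1-L4-K3-M2-HQ: 9+10+6+13+6+22 = 66
HQ-U5-M2-H1-K3-L4-HQ: 9+21+11+8+13+8 = 70
HQ-U5-M2-H1-L4-K3-HQ: 9+21+11+6+13+20 = 80
HQ-U5-M2-K3-H1-L4-HQ: 9+21+6+8+6+8 = 58
HQ-U5-M2-K3-L4-H1-HQ: 9+21+6+13+6+12 = 67
HQ-U5-M2-L4-H1-K3-HQ: 9+21+14+6+8+20 = 78
HQ-U5-M2-L4-K3-H1-HQ: 9+21+14+13+8+12 = 77
HQ-U5-K3-H1-M2-L4-HQ: 9+17+8+11+14+8 = 67
HQ-U5-K3-H1-L4-M2-HQ: 9+17+8+6+14+22 = 76
… (46 more)
The minimum is 55.
One optimal route: HQ → U5 → H1 → K3 → M2 → L4 → HQ (or its reverse).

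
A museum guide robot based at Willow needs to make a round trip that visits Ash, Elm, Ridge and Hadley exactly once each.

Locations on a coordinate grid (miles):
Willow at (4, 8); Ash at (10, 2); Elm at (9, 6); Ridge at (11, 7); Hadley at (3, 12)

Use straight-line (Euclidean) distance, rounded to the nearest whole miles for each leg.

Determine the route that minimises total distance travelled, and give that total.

Willow → Ash → Elm → Ridge → Hadley → Willow: 8+4+2+9+4 = 27
Willow → Ash → Elm → Hadley → Ridge → Willow: 8+4+8+9+7 = 36
Willow → Ash → Ridge → Elm → Hadley → Willow: 8+5+2+8+4 = 27
Willow → Ash → Ridge → Hadley → Elm → Willow: 8+5+9+8+5 = 35
Willow → Ash → Hadley → Elm → Ridge → Willow: 8+12+8+2+7 = 37
Willow → Ash → Hadley → Ridge → Elm → Willow: 8+12+9+2+5 = 36
Willow → Elm → Ash → Ridge → Hadley → Willow: 5+4+5+9+4 = 27
Willow → Elm → Ash → Hadley → Ridge → Willow: 5+4+12+9+7 = 37
Willow → Elm → Ridge → Ash → Hadley → Willow: 5+2+5+12+4 = 28
Willow → Elm → Hadley → Ash → Ridge → Willow: 5+8+12+5+7 = 37
Willow → Ridge → Ash → Elm → Hadley → Willow: 7+5+4+8+4 = 28
Willow → Ridge → Elm → Ash → Hadley → Willow: 7+2+4+12+4 = 29
The minimum is 27.
One optimal route: Willow → Ash → Elm → Ridge → Hadley → Willow (or its reverse).

27 miles — the shortest possible round trip.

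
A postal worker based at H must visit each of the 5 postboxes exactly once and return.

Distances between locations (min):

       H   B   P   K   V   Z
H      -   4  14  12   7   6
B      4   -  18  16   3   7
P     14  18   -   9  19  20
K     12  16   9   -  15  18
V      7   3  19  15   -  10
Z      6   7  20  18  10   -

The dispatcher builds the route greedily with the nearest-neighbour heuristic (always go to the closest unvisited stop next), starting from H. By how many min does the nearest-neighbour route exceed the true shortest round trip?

4 min longer than the optimal tour.

From H: B=4, Z=6, V=7, K=12, P=14 → choose B (4).
From B: V=3, Z=7, K=16, P=18 → choose V (3).
From V: Z=10, K=15, P=19 → choose Z (10).
From Z: K=18, P=20 → choose K (18).
From K: P=9 → choose P (9).
NN route H → B → V → Z → K → P → H costs 58.
Optimal: H → P → K → V → B → Z → H costs 54 (by enumerating all 60 distinct tours).
Excess = 58 − 54 = 4.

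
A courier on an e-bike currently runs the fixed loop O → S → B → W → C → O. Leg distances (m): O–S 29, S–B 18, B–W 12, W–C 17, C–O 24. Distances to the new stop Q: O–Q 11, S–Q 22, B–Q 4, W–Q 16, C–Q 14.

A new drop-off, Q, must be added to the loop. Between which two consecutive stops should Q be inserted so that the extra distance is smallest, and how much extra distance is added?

Insertion cost between consecutive stops i–j is d(i,Q) + d(Q,j) − d(i,j):
  between O and S: 11 + 22 − 29 = 4
  between S and B: 22 + 4 − 18 = 8
  between B and W: 4 + 16 − 12 = 8
  between W and C: 16 + 14 − 17 = 13
  between C and O: 14 + 11 − 24 = 1
Cheapest insertion is between C and O, adding 1.
New total = 100 + 1 = 101.

+1 m — insert Q between C and O.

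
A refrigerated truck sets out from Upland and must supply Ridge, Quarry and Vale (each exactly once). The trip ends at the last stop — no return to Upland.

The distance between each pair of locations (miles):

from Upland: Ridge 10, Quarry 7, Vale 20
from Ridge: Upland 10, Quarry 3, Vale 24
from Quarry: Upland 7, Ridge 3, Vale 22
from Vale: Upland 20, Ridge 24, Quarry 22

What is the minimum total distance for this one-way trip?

There are 3! = 6 possible orderings.
Upland→Ridge→Quarry→Vale: 10+3+22 = 35
Upland→Ridge→Vale→Quarry: 10+24+22 = 56
Upland→Quarry→Ridge→Vale: 7+3+24 = 34
Upland→Quarry→Vale→Ridge: 7+22+24 = 53
Upland→Vale→Ridge→Quarry: 20+24+3 = 47
Upland→Vale→Quarry→Ridge: 20+22+3 = 45
The minimum is 34.
One shortest path: Upland → Quarry → Ridge → Vale.

Minimum one-way distance = 34 miles.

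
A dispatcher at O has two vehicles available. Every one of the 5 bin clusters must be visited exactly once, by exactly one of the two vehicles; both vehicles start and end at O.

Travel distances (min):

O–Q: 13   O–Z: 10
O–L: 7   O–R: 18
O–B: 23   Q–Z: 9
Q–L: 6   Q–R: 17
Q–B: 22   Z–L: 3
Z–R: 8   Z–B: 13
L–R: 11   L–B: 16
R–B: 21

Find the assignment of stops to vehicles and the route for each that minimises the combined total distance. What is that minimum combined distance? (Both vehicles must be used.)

There are 2^4 − 1 = 15 ways to divide the 5 stops into two non-empty groups. For each, the best each vehicle can do is its own shortest tour through its group:
  {Q} + {Z, L, R, B}: 26 + 62 = 88
  {Z} + {Q, L, R, B}: 20 + 74 = 94
  {Q, Z} + {L, R, B}: 32 + 62 = 94
  {L} + {Q, Z, R, B}: 14 + 74 = 88
  {Q, L} + {Z, R, B}: 26 + 62 = 88
  {Z, L} + {Q, R, B}: 20 + 74 = 94
  … (15 splits in total)
Best: vehicle 1 O → Q → O = 26; vehicle 2 O → Z → R → B → L → O = 62; combined 88.

Minimum combined distance: 88 min.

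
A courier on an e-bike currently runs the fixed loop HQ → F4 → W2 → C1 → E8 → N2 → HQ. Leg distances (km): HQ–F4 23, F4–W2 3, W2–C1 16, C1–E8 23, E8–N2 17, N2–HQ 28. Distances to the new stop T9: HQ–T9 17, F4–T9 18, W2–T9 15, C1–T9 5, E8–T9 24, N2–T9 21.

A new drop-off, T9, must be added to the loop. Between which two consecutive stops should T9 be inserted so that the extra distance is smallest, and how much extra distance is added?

+4 km — insert T9 between W2 and C1.

Insertion cost between consecutive stops i–j is d(i,T9) + d(T9,j) − d(i,j):
  between HQ and F4: 17 + 18 − 23 = 12
  between F4 and W2: 18 + 15 − 3 = 30
  between W2 and C1: 15 + 5 − 16 = 4
  between C1 and E8: 5 + 24 − 23 = 6
  between E8 and N2: 24 + 21 − 17 = 28
  between N2 and HQ: 21 + 17 − 28 = 10
Cheapest insertion is between W2 and C1, adding 4.
New total = 110 + 4 = 114.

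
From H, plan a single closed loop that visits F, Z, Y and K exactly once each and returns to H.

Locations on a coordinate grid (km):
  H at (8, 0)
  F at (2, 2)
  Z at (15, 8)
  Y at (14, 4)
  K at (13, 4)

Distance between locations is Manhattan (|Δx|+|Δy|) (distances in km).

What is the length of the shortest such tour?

There are 12 distinct closed tours to check (reversals are equivalent).
H→F→Z→Y→K→H: 8+19+5+1+9 = 42
H→F→Z→K→Y→H: 8+19+6+1+10 = 44
H→F→Y→Z→K→H: 8+14+5+6+9 = 42
H→F→Y→K→Z→H: 8+14+1+6+15 = 44
H→F→K→Z→Y→H: 8+13+6+5+10 = 42
H→F→K→Y→Z→H: 8+13+1+5+15 = 42
H→Z→F→Y→K→H: 15+19+14+1+9 = 58
H→Z→F→K→Y→H: 15+19+13+1+10 = 58
H→Z→Y→F→K→H: 15+5+14+13+9 = 56
H→Z→K→F→Y→H: 15+6+13+14+10 = 58
H→Y→F→Z→K→H: 10+14+19+6+9 = 58
H→Y→Z→F→K→H: 10+5+19+13+9 = 56
The minimum is 42.
One optimal route: H → F → Z → Y → K → H (or its reverse).

Shortest round trip = 42 km.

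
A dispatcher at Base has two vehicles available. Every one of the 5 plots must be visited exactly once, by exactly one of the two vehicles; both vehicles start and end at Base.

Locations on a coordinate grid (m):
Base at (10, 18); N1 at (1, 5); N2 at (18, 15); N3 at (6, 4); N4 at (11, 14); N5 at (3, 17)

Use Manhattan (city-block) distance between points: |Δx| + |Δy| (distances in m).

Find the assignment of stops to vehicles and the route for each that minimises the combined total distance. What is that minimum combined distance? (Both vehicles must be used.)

Minimum combined distance: 70 m.

Try each way of splitting the stops between the two vehicles (each non-empty) and, for each split, find the best tour for each vehicle:
  {N1} + {N2, N3, N4, N5}: 44 + 58 = 102
  {N2} + {N1, N3, N4, N5}: 22 + 48 = 70
  {N1, N2} + {N3, N4, N5}: 60 + 44 = 104
  {N3} + {N1, N2, N4, N5}: 36 + 60 = 96
  {N1, N3} + {N2, N4, N5}: 46 + 38 = 84
  {N2, N3} + {N1, N4, N5}: 52 + 46 = 98
  … (15 splits in total)
Best: vehicle 1 Base → N2 → Base = 22; vehicle 2 Base → N4 → N3 → N1 → N5 → Base = 48; combined 70.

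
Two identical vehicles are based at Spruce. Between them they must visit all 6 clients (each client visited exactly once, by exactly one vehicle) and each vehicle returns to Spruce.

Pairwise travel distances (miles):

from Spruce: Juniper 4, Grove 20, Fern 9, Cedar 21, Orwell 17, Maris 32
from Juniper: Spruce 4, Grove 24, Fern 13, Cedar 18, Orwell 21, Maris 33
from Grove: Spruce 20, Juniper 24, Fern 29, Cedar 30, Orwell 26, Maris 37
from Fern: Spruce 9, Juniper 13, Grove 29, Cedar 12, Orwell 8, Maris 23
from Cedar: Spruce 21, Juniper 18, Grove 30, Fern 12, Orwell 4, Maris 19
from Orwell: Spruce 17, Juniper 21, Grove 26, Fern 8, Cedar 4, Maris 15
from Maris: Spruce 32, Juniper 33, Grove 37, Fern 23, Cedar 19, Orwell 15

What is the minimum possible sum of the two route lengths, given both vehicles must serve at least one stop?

Try each way of splitting the stops between the two vehicles (each non-empty) and, for each split, find the best tour for each vehicle:
  {Juniper} + {Grove, Fern, Cedar, Orwell, Maris}: 8 + 97 = 105
  {Grove} + {Juniper, Fern, Cedar, Orwell, Maris}: 40 + 73 = 113
  {Juniper, Grove} + {Fern, Cedar, Orwell, Maris}: 48 + 72 = 120
  {Fern} + {Juniper, Grove, Cedar, Orwell, Maris}: 18 + 98 = 116
  {Juniper, Fern} + {Grove, Cedar, Orwell, Maris}: 26 + 97 = 123
  {Grove, Fern} + {Juniper, Cedar, Orwell, Maris}: 58 + 73 = 131
  … (31 splits in total)
Best: vehicle 1 Spruce → Juniper → Spruce = 8; vehicle 2 Spruce → Grove → Maris → Cedar → Orwell → Fern → Spruce = 97; combined 105.

105 miles — the smallest possible combined total.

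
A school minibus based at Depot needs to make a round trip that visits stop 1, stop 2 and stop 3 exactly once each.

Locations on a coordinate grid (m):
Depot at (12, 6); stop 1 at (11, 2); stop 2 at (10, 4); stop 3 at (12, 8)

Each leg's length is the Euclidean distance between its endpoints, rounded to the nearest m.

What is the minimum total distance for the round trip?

Depot→stop 1→stop 2→stop 3→Depot: 4+2+4+2 = 12
Depot→stop 1→stop 3→stop 2→Depot: 4+6+4+3 = 17
Depot→stop 2→stop 1→stop 3→Depot: 3+2+6+2 = 13
The minimum is 12.
One optimal route: Depot → stop 1 → stop 2 → stop 3 → Depot (or its reverse).

Shortest round trip = 12 m.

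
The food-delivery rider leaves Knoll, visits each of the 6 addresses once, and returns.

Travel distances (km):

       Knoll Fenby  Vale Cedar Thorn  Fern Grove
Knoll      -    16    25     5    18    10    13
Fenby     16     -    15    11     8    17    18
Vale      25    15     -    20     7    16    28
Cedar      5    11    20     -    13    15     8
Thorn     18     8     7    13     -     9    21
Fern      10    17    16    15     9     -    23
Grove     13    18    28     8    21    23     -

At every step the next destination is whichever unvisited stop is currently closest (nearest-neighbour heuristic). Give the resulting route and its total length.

72 km along Knoll → Cedar → Grove → Fenby → Thorn → Vale → Fern → Knoll.

From Knoll: distances to unvisited — Cedar=5, Fern=10, Grove=13, Fenby=16, Thorn=18, Vale=25. Nearest is Cedar (5).
From Cedar: distances to unvisited — Grove=8, Fenby=11, Thorn=13, Fern=15, Vale=20. Nearest is Grove (8).
From Grove: distances to unvisited — Fenby=18, Thorn=21, Fern=23, Vale=28. Nearest is Fenby (18).
From Fenby: distances to unvisited — Thorn=8, Vale=15, Fern=17. Nearest is Thorn (8).
From Thorn: distances to unvisited — Vale=7, Fern=9. Nearest is Vale (7).
From Vale: distances to unvisited — Fern=16. Nearest is Fern (16).
Return Fern→Knoll: 10.
Total = 5 + 8 + 18 + 8 + 7 + 16 + 10 = 72.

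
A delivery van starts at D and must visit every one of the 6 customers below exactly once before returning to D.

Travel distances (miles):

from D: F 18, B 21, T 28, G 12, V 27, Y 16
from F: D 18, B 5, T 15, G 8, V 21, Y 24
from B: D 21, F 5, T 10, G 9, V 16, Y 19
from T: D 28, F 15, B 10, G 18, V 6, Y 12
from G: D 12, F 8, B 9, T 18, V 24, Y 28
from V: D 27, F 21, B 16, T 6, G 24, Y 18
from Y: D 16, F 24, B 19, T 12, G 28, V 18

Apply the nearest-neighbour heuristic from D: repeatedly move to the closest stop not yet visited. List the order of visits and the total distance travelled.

From D: distances to unvisited — G=12, Y=16, F=18, B=21, V=27, T=28. Nearest is G (12).
From G: distances to unvisited — F=8, B=9, T=18, V=24, Y=28. Nearest is F (8).
From F: distances to unvisited — B=5, T=15, V=21, Y=24. Nearest is B (5).
From B: distances to unvisited — T=10, V=16, Y=19. Nearest is T (10).
From T: distances to unvisited — V=6, Y=12. Nearest is V (6).
From V: distances to unvisited — Y=18. Nearest is Y (18).
Return Y→D: 16.
Total = 12 + 8 + 5 + 10 + 6 + 18 + 16 = 75.

Total distance 75 miles via the nearest-neighbour route D → G → F → B → T → V → Y → D.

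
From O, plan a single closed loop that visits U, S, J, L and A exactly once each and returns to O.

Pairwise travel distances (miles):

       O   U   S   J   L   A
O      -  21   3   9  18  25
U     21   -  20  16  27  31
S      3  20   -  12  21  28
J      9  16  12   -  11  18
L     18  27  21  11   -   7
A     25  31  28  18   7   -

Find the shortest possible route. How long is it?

Minimum total distance: 81 miles.

O - U - S - J - L - A - O: 21+20+12+11+7+25 = 96
O - U - S - J - A - L - O: 21+20+12+18+7+18 = 96
O - U - S - L - J - A - O: 21+20+21+11+18+25 = 116
O - U - S - L - A - J - O: 21+20+21+7+18+9 = 96
O - U - S - A - J - L - O: 21+20+28+18+11+18 = 116
O - U - S - A - L - J - O: 21+20+28+7+11+9 = 96
O - U - J - S - L - A - O: 21+16+12+21+7+25 = 102
O - U - J - S - A - L - O: 21+16+12+28+7+18 = 102
O - U - J - L - S - A - O: 21+16+11+21+28+25 = 122
O - U - J - L - A - S - O: 21+16+11+7+28+3 = 86
O - U - J - A - S - L - O: 21+16+18+28+21+18 = 122
O - U - J - A - L - S - O: 21+16+18+7+21+3 = 86
O - U - L - S - J - A - O: 21+27+21+12+18+25 = 124
O - U - L - S - A - J - O: 21+27+21+28+18+9 = 124
… (46 more)
O - S - U - A - L - J - O: 3+20+31+7+11+9 = 81  ← best
The minimum is 81.
One optimal route: O → S → U → A → L → J → O (or its reverse).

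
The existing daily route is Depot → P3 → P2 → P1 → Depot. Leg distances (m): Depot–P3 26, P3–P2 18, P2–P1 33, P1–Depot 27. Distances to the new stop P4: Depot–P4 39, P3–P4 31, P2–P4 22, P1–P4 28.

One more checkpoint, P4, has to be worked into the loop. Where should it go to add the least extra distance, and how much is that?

+17 m — insert P4 between P2 and P1.

Insertion cost between consecutive stops i–j is d(i,P4) + d(P4,j) − d(i,j):
  between Depot and P3: 39 + 31 − 26 = 44
  between P3 and P2: 31 + 22 − 18 = 35
  between P2 and P1: 22 + 28 − 33 = 17
  between P1 and Depot: 28 + 39 − 27 = 40
Cheapest insertion is between P2 and P1, adding 17.
New total = 104 + 17 = 121.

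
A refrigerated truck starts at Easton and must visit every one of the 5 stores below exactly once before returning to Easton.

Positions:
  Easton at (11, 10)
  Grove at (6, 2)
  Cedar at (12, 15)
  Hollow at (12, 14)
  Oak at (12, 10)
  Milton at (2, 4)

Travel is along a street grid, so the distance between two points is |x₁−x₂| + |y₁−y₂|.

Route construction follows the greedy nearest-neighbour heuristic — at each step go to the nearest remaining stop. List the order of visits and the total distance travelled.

46 along Easton → Oak → Hollow → Cedar → Grove → Milton → Easton.

Easton → [Oak:1 / Hollow:5 / Cedar:6 / Grove:13 / Milton:15] → Oak (1)
Oak → [Hollow:4 / Cedar:5 / Grove:14 / Milton:16] → Hollow (4)
Hollow → [Cedar:1 / Grove:18 / Milton:20] → Cedar (1)
Cedar → [Grove:19 / Milton:21] → Grove (19)
Grove → [Milton:6] → Milton (6)
Return Milton→Easton: 15.
Total = 1 + 4 + 1 + 19 + 6 + 15 = 46.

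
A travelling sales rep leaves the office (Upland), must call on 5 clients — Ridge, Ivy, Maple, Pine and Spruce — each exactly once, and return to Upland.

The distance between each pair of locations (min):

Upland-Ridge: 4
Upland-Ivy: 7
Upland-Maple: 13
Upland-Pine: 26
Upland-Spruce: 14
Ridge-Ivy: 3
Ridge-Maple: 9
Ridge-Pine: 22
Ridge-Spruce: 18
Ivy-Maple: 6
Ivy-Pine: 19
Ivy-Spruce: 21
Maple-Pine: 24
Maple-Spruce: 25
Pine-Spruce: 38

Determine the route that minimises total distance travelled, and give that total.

There are 60 distinct closed tours to check (reversals are equivalent).
Upland → Ridge → Ivy → Maple → Pine → Spruce → Upland: 4+3+6+24+38+14 = 89
Upland → Ridge → Ivy → Maple → Spruce → Pine → Upland: 4+3+6+25+38+26 = 102
Upland → Ridge → Ivy → Pine → Maple → Spruce → Upland: 4+3+19+24+25+14 = 89
Upland → Ridge → Ivy → Pine → Spruce → Maple → Upland: 4+3+19+38+25+13 = 102
Upland → Ridge → Ivy → Spruce → Maple → Pine → Upland: 4+3+21+25+24+26 = 103
Upland → Ridge → Ivy → Spruce → Pine → Maple → Upland: 4+3+21+38+24+13 = 103
Upland → Ridge → Maple → Ivy → Pine → Spruce → Upland: 4+9+6+19+38+14 = 90
Upland → Ridge → Maple → Ivy → Spruce → Pine → Upland: 4+9+6+21+38+26 = 104
Upland → Ridge → Maple → Pine → Ivy → Spruce → Upland: 4+9+24+19+21+14 = 91
Upland → Ridge → Maple → Pine → Spruce → Ivy → Upland: 4+9+24+38+21+7 = 103
Upland → Ridge → Maple → Spruce → Ivy → Pine → Upland: 4+9+25+21+19+26 = 104
Upland → Ridge → Maple → Spruce → Pine → Ivy → Upland: 4+9+25+38+19+7 = 102
Upland → Ridge → Pine → Ivy → Maple → Spruce → Upland: 4+22+19+6+25+14 = 90
Upland → Ridge → Pine → Ivy → Spruce → Maple → Upland: 4+22+19+21+25+13 = 104
… (46 more)
The minimum is 89.
One optimal route: Upland → Ridge → Ivy → Maple → Pine → Spruce → Upland (or its reverse).

89 min — the shortest possible round trip.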